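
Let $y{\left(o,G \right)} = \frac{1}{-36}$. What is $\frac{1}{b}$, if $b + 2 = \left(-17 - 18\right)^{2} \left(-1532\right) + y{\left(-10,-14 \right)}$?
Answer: $- \frac{36}{67561273} \approx -5.3285 \cdot 10^{-7}$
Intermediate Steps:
$y{\left(o,G \right)} = - \frac{1}{36}$
$b = - \frac{67561273}{36}$ ($b = -2 + \left(\left(-17 - 18\right)^{2} \left(-1532\right) - \frac{1}{36}\right) = -2 + \left(\left(-35\right)^{2} \left(-1532\right) - \frac{1}{36}\right) = -2 + \left(1225 \left(-1532\right) - \frac{1}{36}\right) = -2 - \frac{67561201}{36} = - \frac{67561273}{36} \approx -1.8767 \cdot 10^{6}$)
$\frac{1}{b} = \frac{1}{- \frac{67561273}{36}} = - \frac{36}{67561273}$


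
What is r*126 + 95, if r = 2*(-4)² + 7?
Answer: 5009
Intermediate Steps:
r = 39 (r = 2*16 + 7 = 32 + 7 = 39)
r*126 + 95 = 39*126 + 95 = 4914 + 95 = 5009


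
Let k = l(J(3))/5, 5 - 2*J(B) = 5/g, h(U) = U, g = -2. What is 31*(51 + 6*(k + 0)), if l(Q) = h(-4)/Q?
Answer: 38533/25 ≈ 1541.3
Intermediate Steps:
J(B) = 15/4 (J(B) = 5/2 - 5/(2*(-2)) = 5/2 - 5*(-1)/(2*2) = 5/2 - ½*(-5/2) = 5/2 + 5/4 = 15/4)
l(Q) = -4/Q
k = -16/75 (k = -4/15/4/5 = -4*4/15*(⅕) = -16/15*⅕ = -16/75 ≈ -0.21333)
31*(51 + 6*(k + 0)) = 31*(51 + 6*(-16/75 + 0)) = 31*(51 + 6*(-16/75)) = 31*(51 - 32/25) = 31*(1243/25) = 38533/25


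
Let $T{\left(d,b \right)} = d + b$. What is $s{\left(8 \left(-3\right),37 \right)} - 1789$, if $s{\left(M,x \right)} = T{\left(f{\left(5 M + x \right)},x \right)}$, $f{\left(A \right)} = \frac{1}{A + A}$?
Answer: $- \frac{290833}{166} \approx -1752.0$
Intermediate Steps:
$f{\left(A \right)} = \frac{1}{2 A}$
$T{\left(d,b \right)} = b + d$
$s{\left(M,x \right)} = x + \frac{1}{2 \left(x + 5 M\right)}$ ($s{\left(M,x \right)} = x + \frac{1}{2 \left(5 M + x\right)} = x + \frac{1}{2 \left(x + 5 M\right)}$)
$s{\left(8 \left(-3\right),37 \right)} - 1789 = \frac{\frac{1}{2} + 37 \left(37 + 5 \cdot 8 \left(-3\right)\right)}{37 + 5 \cdot 8 \left(-3\right)} - 1789 = \frac{\frac{1}{2} + 37 \left(37 + 5 \left(-24\right)\right)}{37 + 5 \left(-24\right)} - 1789 = \frac{\frac{1}{2} + 37 \left(37 - 120\right)}{37 - 120} - 1789 = \frac{\frac{1}{2} + 37 \left(-83\right)}{-83} - 1789 = - \frac{\frac{1}{2} - 3071}{83} - 1789 = \left(- \frac{1}{83}\right) \left(- \frac{6141}{2}\right) - 1789 = \frac{6141}{166} - 1789 = - \frac{290833}{166}$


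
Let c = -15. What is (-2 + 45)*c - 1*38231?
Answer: -38876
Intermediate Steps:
(-2 + 45)*c - 1*38231 = (-2 + 45)*(-15) - 1*38231 = 43*(-15) - 38231 = -645 - 38231 = -38876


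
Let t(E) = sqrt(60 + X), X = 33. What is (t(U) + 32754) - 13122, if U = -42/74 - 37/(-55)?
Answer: 19632 + sqrt(93) ≈ 19642.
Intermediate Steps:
U = 214/2035 (U = -42*1/74 - 37*(-1/55) = -21/37 + 37/55 = 214/2035 ≈ 0.10516)
t(E) = sqrt(93) (t(E) = sqrt(60 + 33) = sqrt(93))
(t(U) + 32754) - 13122 = (sqrt(93) + 32754) - 13122 = (32754 + sqrt(93)) - 13122 = 19632 + sqrt(93)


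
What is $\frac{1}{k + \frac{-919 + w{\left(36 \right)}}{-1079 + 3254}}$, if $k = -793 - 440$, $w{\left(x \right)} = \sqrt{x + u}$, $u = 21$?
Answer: $- \frac{5834859450}{7196847097579} - \frac{2175 \sqrt{57}}{7196847097579} \approx -0.00081075$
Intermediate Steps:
$w{\left(x \right)} = \sqrt{21 + x}$ ($w{\left(x \right)} = \sqrt{x + 21} = \sqrt{21 + x}$)
$k = -1233$ ($k = -793 - 440 = -1233$)
$\frac{1}{k + \frac{-919 + w{\left(36 \right)}}{-1079 + 3254}} = \frac{1}{-1233 + \frac{-919 + \sqrt{21 + 36}}{-1079 + 3254}} = \frac{1}{-1233 + \frac{-919 + \sqrt{57}}{2175}} = \frac{1}{-1233 + \left(-919 + \sqrt{57}\right) \frac{1}{2175}} = \frac{1}{-1233 - \left(\frac{919}{2175} - \frac{\sqrt{57}}{2175}\right)} = \frac{1}{- \frac{2682694}{2175} + \frac{\sqrt{57}}{2175}}$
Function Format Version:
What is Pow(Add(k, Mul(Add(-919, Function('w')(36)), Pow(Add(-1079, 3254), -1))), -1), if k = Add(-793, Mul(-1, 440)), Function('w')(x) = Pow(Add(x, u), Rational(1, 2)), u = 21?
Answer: Add(Rational(-5834859450, 7196847097579), Mul(Rational(-2175, 7196847097579), Pow(57, Rational(1, 2)))) ≈ -0.00081075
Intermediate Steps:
Function('w')(x) = Pow(Add(21, x), Rational(1, 2)) (Function('w')(x) = Pow(Add(x, 21), Rational(1, 2)) = Pow(Add(21, x), Rational(1, 2)))
k = -1233 (k = Add(-793, -440) = -1233)
Pow(Add(k, Mul(Add(-919, Function('w')(36)), Pow(Add(-1079, 3254), -1))), -1) = Pow(Add(-1233, Mul(Add(-919, Pow(Add(21, 36), Rational(1, 2))), Pow(Add(-1079, 3254), -1))), -1) = Pow(Add(-1233, Mul(Add(-919, Pow(57, Rational(1, 2))), Pow(2175, -1))), -1) = Pow(Add(-1233, Mul(Add(-919, Pow(57, Rational(1, 2))), Rational(1, 2175))), -1) = Pow(Add(-1233, Add(Rational(-919, 2175), Mul(Rational(1, 2175), Pow(57, Rational(1, 2))))), -1) = Pow(Add(Rational(-2682694, 2175), Mul(Rational(1, 2175), Pow(57, Rational(1, 2)))), -1)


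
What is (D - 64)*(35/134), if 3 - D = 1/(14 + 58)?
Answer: -153755/9648 ≈ -15.936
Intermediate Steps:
D = 215/72 (D = 3 - 1/(14 + 58) = 3 - 1/72 = 215/72 ≈ 2.9861)
(D - 64)*(35/134) = (215/72 - 64)*(35/134) = -153755/(72*134) = -4393/72*35/134 = -153755/9648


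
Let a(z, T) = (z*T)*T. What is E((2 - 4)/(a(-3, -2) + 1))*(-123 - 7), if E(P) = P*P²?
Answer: -1040/1331 ≈ -0.78137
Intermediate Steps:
a(z, T) = z*T² (a(z, T) = (T*z)*T = z*T²)
E(P) = P³
E((2 - 4)/(a(-3, -2) + 1))*(-123 - 7) = ((2 - 4)/(-3*(-2)² + 1))³*(-123 - 7) = (-2/(-3*4 + 1))³*(-130) = (-2/(-12 + 1))³*(-130) = (-2/(-11))³*(-130) = (-2*(-1/11))³*(-130) = (2/11)³*(-130) = (8/1331)*(-130) = -1040/1331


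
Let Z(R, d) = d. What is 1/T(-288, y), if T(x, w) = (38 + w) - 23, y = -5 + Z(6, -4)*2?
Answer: ½ ≈ 0.50000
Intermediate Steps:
y = -13 (y = -5 - 4*2 = -5 - 8 = -13)
T(x, w) = 15 + w
1/T(-288, y) = 1/(15 - 13) = 1/2 = ½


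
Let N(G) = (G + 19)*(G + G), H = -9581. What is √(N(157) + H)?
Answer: √45683 ≈ 213.74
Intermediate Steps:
N(G) = 2*G*(19 + G) (N(G) = (19 + G)*(2*G) = 2*G*(19 + G))
√(N(157) + H) = √(2*157*(19 + 157) - 9581) = √(2*157*176 - 9581) = √(55264 - 9581) = √45683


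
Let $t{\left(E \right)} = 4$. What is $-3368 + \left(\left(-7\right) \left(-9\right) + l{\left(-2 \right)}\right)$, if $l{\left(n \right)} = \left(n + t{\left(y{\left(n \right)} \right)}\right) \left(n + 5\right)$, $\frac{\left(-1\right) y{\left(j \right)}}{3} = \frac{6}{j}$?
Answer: $-3299$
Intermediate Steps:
$y{\left(j \right)} = - \frac{18}{j}$ ($y{\left(j \right)} = - 3 \frac{6}{j} = - \frac{18}{j}$)
$l{\left(n \right)} = \left(4 + n\right) \left(5 + n\right)$ ($l{\left(n \right)} = \left(n + 4\right) \left(n + 5\right) = \left(4 + n\right) \left(5 + n\right)$)
$-3368 + \left(\left(-7\right) \left(-9\right) + l{\left(-2 \right)}\right) = -3368 + \left(\left(-7\right) \left(-9\right) + \left(20 + \left(-2\right)^{2} + 9 \left(-2\right)\right)\right) = -3368 + \left(63 + \left(20 + 4 - 18\right)\right) = -3368 + \left(63 + 6\right) = -3368 + 69 = -3299$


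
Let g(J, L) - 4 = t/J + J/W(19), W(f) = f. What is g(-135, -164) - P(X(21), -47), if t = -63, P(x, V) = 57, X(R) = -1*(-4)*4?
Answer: -16997/285 ≈ -59.639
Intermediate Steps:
X(R) = 16 (X(R) = 4*4 = 16)
g(J, L) = 4 - 63/J + J/19 (g(J, L) = 4 + (-63/J + J/19) = 4 - 63/J + J/19)
g(-135, -164) - P(X(21), -47) = (4 - 63/(-135) + (1/19)*(-135)) - 1*57 = (4 - 63*(-1/135) - 135/19) - 57 = (4 + 7/15 - 135/19) - 57 = -752/285 - 57 = -16997/285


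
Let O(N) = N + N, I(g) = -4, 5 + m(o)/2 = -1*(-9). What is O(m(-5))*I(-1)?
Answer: -64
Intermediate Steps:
m(o) = 8 (m(o) = -10 + 2*(-1*(-9)) = -10 + 2*9 = -10 + 18 = 8)
O(N) = 2*N
O(m(-5))*I(-1) = (2*8)*(-4) = 16*(-4) = -64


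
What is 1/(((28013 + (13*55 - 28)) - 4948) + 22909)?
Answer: 1/46661 ≈ 2.1431e-5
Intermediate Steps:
1/(((28013 + (13*55 - 28)) - 4948) + 22909) = 1/(((28013 + (715 - 28)) - 4948) + 22909) = 1/(((28013 + 687) - 4948) + 22909) = 1/((28700 - 4948) + 22909) = 1/(23752 + 22909) = 1/46661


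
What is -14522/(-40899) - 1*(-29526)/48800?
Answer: 958128737/997935600 ≈ 0.96011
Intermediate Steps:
-14522/(-40899) - 1*(-29526)/48800 = -14522*(-1/40899) + 29526*(1/48800) = 14522/40899 + 14763/24400 = 958128737/997935600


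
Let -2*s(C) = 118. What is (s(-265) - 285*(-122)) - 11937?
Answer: 22774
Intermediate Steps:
s(C) = -59 (s(C) = -½*118 = -59)
(s(-265) - 285*(-122)) - 11937 = (-59 - 285*(-122)) - 11937 = (-59 + 34770) - 11937 = 34711 - 11937 = 22774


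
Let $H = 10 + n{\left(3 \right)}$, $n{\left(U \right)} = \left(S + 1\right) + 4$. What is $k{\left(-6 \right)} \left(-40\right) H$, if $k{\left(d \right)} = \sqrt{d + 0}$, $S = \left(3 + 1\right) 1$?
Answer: $- 760 i \sqrt{6} \approx - 1861.6 i$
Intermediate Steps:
$S = 4$ ($S = 4 \cdot 1 = 4$)
$k{\left(d \right)} = \sqrt{d}$
$n{\left(U \right)} = 9$ ($n{\left(U \right)} = \left(4 + 1\right) + 4 = 5 + 4 = 9$)
$H = 19$ ($H = 10 + 9 = 19$)
$k{\left(-6 \right)} \left(-40\right) H = \sqrt{-6} \left(-40\right) 19 = i \sqrt{6} \left(-40\right) 19 = - 40 i \sqrt{6} \cdot 19 = - 760 i \sqrt{6}$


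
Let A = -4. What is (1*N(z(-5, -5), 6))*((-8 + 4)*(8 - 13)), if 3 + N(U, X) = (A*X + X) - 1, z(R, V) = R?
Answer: -440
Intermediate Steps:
N(U, X) = -4 - 3*X (N(U, X) = -3 + ((-4*X + X) - 1) = -3 + (-3*X - 1) = -3 + (-1 - 3*X) = -4 - 3*X)
(1*N(z(-5, -5), 6))*((-8 + 4)*(8 - 13)) = (1*(-4 - 3*6))*((-8 + 4)*(8 - 13)) = (1*(-4 - 18))*(-4*(-5)) = (1*(-22))*20 = -22*20 = -440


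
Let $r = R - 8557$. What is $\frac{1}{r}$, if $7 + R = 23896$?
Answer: $\frac{1}{15332} \approx 6.5223 \cdot 10^{-5}$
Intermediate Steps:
$R = 23889$ ($R = -7 + 23896 = 23889$)
$r = 15332$ ($r = 23889 - 8557 = 15332$)
$\frac{1}{r} = \frac{1}{15332}$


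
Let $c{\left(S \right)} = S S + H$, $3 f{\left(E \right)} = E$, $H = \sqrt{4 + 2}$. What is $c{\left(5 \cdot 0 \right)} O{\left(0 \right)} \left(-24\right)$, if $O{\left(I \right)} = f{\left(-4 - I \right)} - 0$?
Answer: $32 \sqrt{6} \approx 78.384$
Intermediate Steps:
$H = \sqrt{6} \approx 2.4495$
$f{\left(E \right)} = \frac{E}{3}$
$c{\left(S \right)} = \sqrt{6} + S^{2}$ ($c{\left(S \right)} = S S + \sqrt{6} = S^{2} + \sqrt{6} = \sqrt{6} + S^{2}$)
$O{\left(I \right)} = - \frac{4}{3} - \frac{I}{3}$ ($O{\left(I \right)} = \frac{-4 - I}{3} - 0 = \left(- \frac{4}{3} - \frac{I}{3}\right) + 0 = - \frac{4}{3} - \frac{I}{3}$)
$c{\left(5 \cdot 0 \right)} O{\left(0 \right)} \left(-24\right) = \left(\sqrt{6} + \left(5 \cdot 0\right)^{2}\right) \left(- \frac{4}{3} - 0\right) \left(-24\right) = \left(\sqrt{6} + 0^{2}\right) \left(- \frac{4}{3} + 0\right) \left(-24\right) = \left(\sqrt{6} + 0\right) \left(- \frac{4}{3}\right) \left(-24\right) = \sqrt{6} \left(- \frac{4}{3}\right) \left(-24\right) = - \frac{4 \sqrt{6}}{3} \left(-24\right) = 32 \sqrt{6}$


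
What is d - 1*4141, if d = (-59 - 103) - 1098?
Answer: -5401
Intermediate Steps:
d = -1260 (d = -162 - 1098 = -1260)
d - 1*4141 = -1260 - 1*4141 = -1260 - 4141 = -5401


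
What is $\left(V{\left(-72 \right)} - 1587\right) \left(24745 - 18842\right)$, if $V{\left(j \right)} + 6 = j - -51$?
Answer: $-9527442$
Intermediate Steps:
$V{\left(j \right)} = 45 + j$ ($V{\left(j \right)} = -6 + \left(j - -51\right) = -6 + \left(j + 51\right) = -6 + \left(51 + j\right) = 45 + j$)
$\left(V{\left(-72 \right)} - 1587\right) \left(24745 - 18842\right) = \left(\left(45 - 72\right) - 1587\right) \left(24745 - 18842\right) = \left(-27 - 1587\right) 5903 = \left(-1614\right) 5903 = -9527442$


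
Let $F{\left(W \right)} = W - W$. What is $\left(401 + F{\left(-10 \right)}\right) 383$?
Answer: $153583$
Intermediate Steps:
$F{\left(W \right)} = 0$
$\left(401 + F{\left(-10 \right)}\right) 383 = \left(401 + 0\right) 383 = 401 \cdot 383 = 153583$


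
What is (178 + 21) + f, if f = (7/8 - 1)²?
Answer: 12737/64 ≈ 199.02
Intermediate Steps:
f = 1/64 (f = (7*(⅛) - 1)² = (7/8 - 1)² = (-⅛)² = 1/64 ≈ 0.015625)
(178 + 21) + f = (178 + 21) + 1/64 = 199 + 1/64 = 12737/64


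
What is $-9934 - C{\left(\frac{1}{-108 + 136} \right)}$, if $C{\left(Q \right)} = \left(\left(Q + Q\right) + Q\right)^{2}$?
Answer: $- \frac{7788265}{784} \approx -9934.0$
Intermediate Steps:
$C{\left(Q \right)} = 9 Q^{2}$ ($C{\left(Q \right)} = \left(2 Q + Q\right)^{2} = \left(3 Q\right)^{2} = 9 Q^{2}$)
$-9934 - C{\left(\frac{1}{-108 + 136} \right)} = -9934 - 9 \left(\frac{1}{-108 + 136}\right)^{2} = -9934 - 9 \left(\frac{1}{28}\right)^{2} = -9934 - \frac{9}{784} = - \frac{7788265}{784}$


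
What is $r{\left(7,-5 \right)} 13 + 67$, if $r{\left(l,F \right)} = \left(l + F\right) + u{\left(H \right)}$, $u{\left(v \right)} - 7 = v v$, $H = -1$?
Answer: $197$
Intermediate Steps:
$u{\left(v \right)} = 7 + v^{2}$ ($u{\left(v \right)} = 7 + v v = 7 + v^{2}$)
$r{\left(l,F \right)} = 8 + F + l$ ($r{\left(l,F \right)} = \left(l + F\right) + \left(7 + \left(-1\right)^{2}\right) = \left(F + l\right) + \left(7 + 1\right) = \left(F + l\right) + 8 = 8 + F + l$)
$r{\left(7,-5 \right)} 13 + 67 = \left(8 - 5 + 7\right) 13 + 67 = 10 \cdot 13 + 67 = 130 + 67 = 197$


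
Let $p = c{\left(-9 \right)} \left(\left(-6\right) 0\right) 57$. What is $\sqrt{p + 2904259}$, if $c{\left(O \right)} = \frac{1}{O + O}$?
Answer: $\sqrt{2904259} \approx 1704.2$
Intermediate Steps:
$c{\left(O \right)} = \frac{1}{2 O}$
$p = 0$ ($p = \frac{1}{2 \left(-9\right)} \left(\left(-6\right) 0\right) 57 = \frac{1}{2} \left(- \frac{1}{9}\right) 0 \cdot 57 = \left(- \frac{1}{18}\right) 0 \cdot 57 = 0 \cdot 57 = 0$)
$\sqrt{p + 2904259} = \sqrt{0 + 2904259} = \sqrt{2904259}$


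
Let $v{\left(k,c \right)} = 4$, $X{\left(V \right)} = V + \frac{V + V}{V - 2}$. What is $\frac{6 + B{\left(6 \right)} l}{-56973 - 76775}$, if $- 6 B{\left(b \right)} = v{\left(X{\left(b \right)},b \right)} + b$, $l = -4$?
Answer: $- \frac{19}{200622} \approx -9.4705 \cdot 10^{-5}$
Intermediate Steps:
$X{\left(V \right)} = V + \frac{2 V}{-2 + V}$
$B{\left(b \right)} = - \frac{2}{3} - \frac{b}{6}$ ($B{\left(b \right)} = - \frac{4 + b}{6} = - \frac{2}{3} - \frac{b}{6}$)
$\frac{6 + B{\left(6 \right)} l}{-56973 - 76775} = \frac{6 + \left(- \frac{2}{3} - 1\right) \left(-4\right)}{-56973 - 76775} = \frac{6 + \left(- \frac{2}{3} - 1\right) \left(-4\right)}{-133748} = - \frac{6 - - \frac{20}{3}}{133748} = - \frac{6 + \frac{20}{3}}{133748} = \left(- \frac{1}{133748}\right) \frac{38}{3} = - \frac{19}{200622}$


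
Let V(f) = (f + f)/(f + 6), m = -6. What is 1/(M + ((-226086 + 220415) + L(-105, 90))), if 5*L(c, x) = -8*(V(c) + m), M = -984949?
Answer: -165/163451276 ≈ -1.0095e-6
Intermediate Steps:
V(f) = 2*f/(6 + f) (V(f) = (2*f)/(6 + f) = 2*f/(6 + f))
L(c, x) = 48/5 - 16*c/(5*(6 + c)) (L(c, x) = (-8*(2*c/(6 + c) - 6))/5 = (-8*(-6 + 2*c/(6 + c)))/5 = (48 - 16*c/(6 + c))/5 = 48/5 - 16*c/(5*(6 + c)))
1/(M + ((-226086 + 220415) + L(-105, 90))) = 1/(-984949 + ((-226086 + 220415) + 32*(9 - 105)/(5*(6 - 105)))) = 1/(-984949 + (-5671 + (32/5)*(-96)/(-99))) = 1/(-984949 + (-5671 + (32/5)*(-1/99)*(-96))) = 1/(-984949 + (-5671 + 1024/165)) = 1/(-984949 - 934691/165) = 1/(-163451276/165) = -165/163451276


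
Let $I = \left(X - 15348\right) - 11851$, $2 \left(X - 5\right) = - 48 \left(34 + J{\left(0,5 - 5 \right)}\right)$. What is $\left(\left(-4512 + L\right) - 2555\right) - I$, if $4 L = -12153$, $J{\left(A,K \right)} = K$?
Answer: $\frac{71619}{4} \approx 17905.0$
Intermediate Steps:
$L = - \frac{12153}{4}$ ($L = \frac{1}{4} \left(-12153\right) = - \frac{12153}{4} \approx -3038.3$)
$X = -811$ ($X = 5 + \frac{\left(-48\right) \left(34 + \left(5 - 5\right)\right)}{2} = 5 + \frac{\left(-48\right) \left(34 + 0\right)}{2} = 5 + \frac{\left(-48\right) 34}{2} = 5 + \frac{1}{2} \left(-1632\right) = 5 - 816 = -811$)
$I = -28010$ ($I = \left(-811 - 15348\right) - 11851 = -16159 - 11851 = -28010$)
$\left(\left(-4512 + L\right) - 2555\right) - I = \left(\left(-4512 - \frac{12153}{4}\right) - 2555\right) - -28010 = \left(- \frac{30201}{4} - 2555\right) + 28010 = - \frac{40421}{4} + 28010 = \frac{71619}{4}$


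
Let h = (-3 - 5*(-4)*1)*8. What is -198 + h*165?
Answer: 22242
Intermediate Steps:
h = 136 (h = (-3 + 20*1)*8 = (-3 + 20)*8 = 17*8 = 136)
-198 + h*165 = -198 + 136*165 = -198 + 22440 = 22242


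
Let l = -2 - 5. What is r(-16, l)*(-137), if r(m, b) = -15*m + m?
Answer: -30688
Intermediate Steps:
l = -7
r(m, b) = -14*m
r(-16, l)*(-137) = -14*(-16)*(-137) = 224*(-137) = -30688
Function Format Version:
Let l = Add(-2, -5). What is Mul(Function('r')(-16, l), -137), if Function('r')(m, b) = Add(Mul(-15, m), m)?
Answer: -30688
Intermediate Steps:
l = -7
Function('r')(m, b) = Mul(-14, m)
Mul(Function('r')(-16, l), -137) = Mul(Mul(-14, -16), -137) = Mul(224, -137) = -30688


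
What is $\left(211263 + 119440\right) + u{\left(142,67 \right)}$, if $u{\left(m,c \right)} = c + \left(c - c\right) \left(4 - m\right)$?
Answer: $330770$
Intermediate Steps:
$u{\left(m,c \right)} = c$ ($u{\left(m,c \right)} = c + 0 \left(4 - m\right) = c + 0 = c$)
$\left(211263 + 119440\right) + u{\left(142,67 \right)} = \left(211263 + 119440\right) + 67 = 330703 + 67 = 330770$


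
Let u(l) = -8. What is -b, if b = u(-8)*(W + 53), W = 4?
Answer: 456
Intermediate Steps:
b = -456 (b = -8*(4 + 53) = -8*57 = -456)
-b = -1*(-456) = 456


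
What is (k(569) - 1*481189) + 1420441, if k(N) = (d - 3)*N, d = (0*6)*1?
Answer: 937545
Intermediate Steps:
d = 0 (d = 0*1 = 0)
k(N) = -3*N (k(N) = (0 - 3)*N = -3*N)
(k(569) - 1*481189) + 1420441 = (-3*569 - 1*481189) + 1420441 = (-1707 - 481189) + 1420441 = -482896 + 1420441 = 937545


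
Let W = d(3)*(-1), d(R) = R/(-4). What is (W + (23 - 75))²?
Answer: 42025/16 ≈ 2626.6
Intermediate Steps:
d(R) = -R/4 (d(R) = R*(-¼) = -R/4)
W = ¾ (W = -¼*3*(-1) = -¾*(-1) = ¾ ≈ 0.75000)
(W + (23 - 75))² = (¾ + (23 - 75))² = (¾ - 52)² = (-205/4)² = 42025/16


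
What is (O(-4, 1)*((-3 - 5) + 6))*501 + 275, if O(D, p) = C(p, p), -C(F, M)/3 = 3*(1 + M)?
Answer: 18311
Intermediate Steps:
C(F, M) = -9 - 9*M (C(F, M) = -9*(1 + M) = -3*(3 + 3*M) = -9 - 9*M)
O(D, p) = -9 - 9*p
(O(-4, 1)*((-3 - 5) + 6))*501 + 275 = ((-9 - 9*1)*((-3 - 5) + 6))*501 + 275 = ((-9 - 9)*(-8 + 6))*501 + 275 = -18*(-2)*501 + 275 = 36*501 + 275 = 18036 + 275 = 18311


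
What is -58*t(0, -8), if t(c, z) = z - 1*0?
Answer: 464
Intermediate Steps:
t(c, z) = z (t(c, z) = z + 0 = z)
-58*t(0, -8) = -58*(-8) = 464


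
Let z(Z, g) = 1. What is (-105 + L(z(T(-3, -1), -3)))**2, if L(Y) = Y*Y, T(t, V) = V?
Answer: 10816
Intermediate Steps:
L(Y) = Y**2
(-105 + L(z(T(-3, -1), -3)))**2 = (-105 + 1**2)**2 = (-105 + 1)**2 = (-104)**2 = 10816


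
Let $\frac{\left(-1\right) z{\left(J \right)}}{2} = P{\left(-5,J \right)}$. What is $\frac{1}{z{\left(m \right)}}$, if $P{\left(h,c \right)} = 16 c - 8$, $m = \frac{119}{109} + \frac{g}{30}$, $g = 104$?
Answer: $- \frac{1635}{212336} \approx -0.0077001$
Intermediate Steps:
$m = \frac{7453}{1635}$ ($m = \frac{119}{109} + \frac{104}{30} = 119 \cdot \frac{1}{109} + 104 \cdot \frac{1}{30} = \frac{119}{109} + \frac{52}{15} = \frac{7453}{1635} \approx 4.5584$)
$P{\left(h,c \right)} = -8 + 16 c$
$z{\left(J \right)} = 16 - 32 J$ ($z{\left(J \right)} = - 2 \left(-8 + 16 J\right) = 16 - 32 J$)
$\frac{1}{z{\left(m \right)}} = \frac{1}{16 - \frac{238496}{1635}} = \frac{1}{- \frac{212336}{1635}} = - \frac{1635}{212336}$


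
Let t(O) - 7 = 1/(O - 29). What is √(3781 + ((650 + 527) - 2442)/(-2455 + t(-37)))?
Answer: √98714761794151/161569 ≈ 61.494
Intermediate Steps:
t(O) = 7 + 1/(-29 + O) (t(O) = 7 + 1/(O - 29) = 7 + 1/(-29 + O))
√(3781 + ((650 + 527) - 2442)/(-2455 + t(-37))) = √(3781 + ((650 + 527) - 2442)/(-2455 + (-202 + 7*(-37))/(-29 - 37))) = √(3781 + (1177 - 2442)/(-2455 + (-202 - 259)/(-66))) = √(3781 - 1265/(-2455 - 1/66*(-461))) = √(3781 - 1265/(-2455 + 461/66)) = √(3781 - 1265/(-161569/66)) = √(3781 - 1265*(-66/161569)) = √(3781 + 83490/161569) = √(610975879/161569) = √98714761794151/161569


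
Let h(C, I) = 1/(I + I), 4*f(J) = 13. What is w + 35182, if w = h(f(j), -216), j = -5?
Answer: 15198623/432 ≈ 35182.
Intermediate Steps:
f(J) = 13/4 (f(J) = (1/4)*13 = 13/4)
h(C, I) = 1/(2*I)
w = -1/432 (w = (1/2)/(-216) = (1/2)*(-1/216) = -1/432 ≈ -0.0023148)
w + 35182 = -1/432 + 35182 = 15198623/432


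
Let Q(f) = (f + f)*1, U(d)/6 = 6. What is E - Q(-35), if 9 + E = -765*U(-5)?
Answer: -27479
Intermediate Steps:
U(d) = 36 (U(d) = 6*6 = 36)
Q(f) = 2*f (Q(f) = (2*f)*1 = 2*f)
E = -27549 (E = -9 - 765*36 = -9 - 27540 = -27549)
E - Q(-35) = -27549 - 2*(-35) = -27549 - 1*(-70) = -27549 + 70 = -27479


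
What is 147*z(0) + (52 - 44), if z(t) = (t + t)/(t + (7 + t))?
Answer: 8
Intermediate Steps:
z(t) = 2*t/(7 + 2*t) (z(t) = (2*t)/(7 + 2*t) = 2*t/(7 + 2*t))
147*z(0) + (52 - 44) = 147*(2*0/(7 + 2*0)) + (52 - 44) = 147*(2*0/(7 + 0)) + 8 = 147*(2*0/7) + 8 = 147*(2*0*(⅐)) + 8 = 147*0 + 8 = 0 + 8 = 8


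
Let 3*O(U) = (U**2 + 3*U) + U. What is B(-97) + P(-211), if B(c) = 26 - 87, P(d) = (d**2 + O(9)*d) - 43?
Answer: 36188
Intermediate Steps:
O(U) = U**2/3 + 4*U/3 (O(U) = ((U**2 + 3*U) + U)/3 = (U**2 + 4*U)/3 = U**2/3 + 4*U/3)
P(d) = -43 + d**2 + 39*d (P(d) = (d**2 + ((1/3)*9*(4 + 9))*d) - 43 = (d**2 + ((1/3)*9*13)*d) - 43 = (d**2 + 39*d) - 43 = -43 + d**2 + 39*d)
B(c) = -61
B(-97) + P(-211) = -61 + (-43 + (-211)**2 + 39*(-211)) = -61 + (-43 + 44521 - 8229) = -61 + 36249 = 36188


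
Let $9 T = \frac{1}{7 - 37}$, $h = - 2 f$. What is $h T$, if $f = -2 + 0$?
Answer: $- \frac{2}{135} \approx -0.014815$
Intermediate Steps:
$f = -2$
$h = 4$ ($h = \left(-2\right) \left(-2\right) = 4$)
$T = - \frac{1}{270}$ ($T = \frac{1}{9 \left(7 - 37\right)} = \frac{1}{9 \left(-30\right)} = \frac{1}{9} \left(- \frac{1}{30}\right) = - \frac{1}{270} \approx -0.0037037$)
$h T = 4 \left(- \frac{1}{270}\right) = - \frac{2}{135}$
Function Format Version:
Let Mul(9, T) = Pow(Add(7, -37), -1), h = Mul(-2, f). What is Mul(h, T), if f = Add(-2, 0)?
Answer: Rational(-2, 135) ≈ -0.014815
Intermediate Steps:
f = -2
h = 4 (h = Mul(-2, -2) = 4)
T = Rational(-1, 270) (T = Mul(Rational(1, 9), Pow(Add(7, -37), -1)) = Mul(Rational(1, 9), Pow(-30, -1)) = Mul(Rational(1, 9), Rational(-1, 30)) = Rational(-1, 270) ≈ -0.0037037)
Mul(h, T) = Mul(4, Rational(-1, 270)) = Rational(-2, 135)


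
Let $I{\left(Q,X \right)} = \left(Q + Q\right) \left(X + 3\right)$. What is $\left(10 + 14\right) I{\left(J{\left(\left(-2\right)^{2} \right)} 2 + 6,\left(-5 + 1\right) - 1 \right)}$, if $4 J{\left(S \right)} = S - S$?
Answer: $-576$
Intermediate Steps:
$J{\left(S \right)} = 0$ ($J{\left(S \right)} = \frac{S - S}{4} = \frac{1}{4} \cdot 0 = 0$)
$I{\left(Q,X \right)} = 2 Q \left(3 + X\right)$
$\left(10 + 14\right) I{\left(J{\left(\left(-2\right)^{2} \right)} 2 + 6,\left(-5 + 1\right) - 1 \right)} = \left(10 + 14\right) 2 \left(0 \cdot 2 + 6\right) \left(3 + \left(\left(-5 + 1\right) - 1\right)\right) = 24 \cdot 2 \left(0 + 6\right) \left(3 - 5\right) = 24 \cdot 2 \cdot 6 \left(3 - 5\right) = 24 \cdot 2 \cdot 6 \left(-2\right) = 24 \left(-24\right) = -576$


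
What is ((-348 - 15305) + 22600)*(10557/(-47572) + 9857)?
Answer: 3257494476709/47572 ≈ 6.8475e+7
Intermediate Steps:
((-348 - 15305) + 22600)*(10557/(-47572) + 9857) = (-15653 + 22600)*(10557*(-1/47572) + 9857) = 6947*(-10557/47572 + 9857) = 6947*(468906647/47572) = 3257494476709/47572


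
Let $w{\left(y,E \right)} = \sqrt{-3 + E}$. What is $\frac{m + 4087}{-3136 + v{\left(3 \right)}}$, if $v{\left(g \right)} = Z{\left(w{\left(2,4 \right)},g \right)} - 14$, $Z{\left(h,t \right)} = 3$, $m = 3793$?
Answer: $- \frac{7880}{3147} \approx -2.504$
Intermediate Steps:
$v{\left(g \right)} = -11$ ($v{\left(g \right)} = 3 - 14 = -11$)
$\frac{m + 4087}{-3136 + v{\left(3 \right)}} = \frac{3793 + 4087}{-3136 - 11} = \frac{7880}{-3147} = 7880 \left(- \frac{1}{3147}\right) = - \frac{7880}{3147}$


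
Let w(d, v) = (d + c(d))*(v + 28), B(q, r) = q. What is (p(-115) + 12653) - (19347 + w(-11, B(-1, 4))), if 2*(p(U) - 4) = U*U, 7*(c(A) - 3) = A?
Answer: 2533/14 ≈ 180.93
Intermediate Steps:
c(A) = 3 + A/7
p(U) = 4 + U**2/2 (p(U) = 4 + (U*U)/2 = 4 + U**2/2)
w(d, v) = (3 + 8*d/7)*(28 + v) (w(d, v) = (d + (3 + d/7))*(v + 28) = (3 + 8*d/7)*(28 + v))
(p(-115) + 12653) - (19347 + w(-11, B(-1, 4))) = ((4 + (1/2)*(-115)**2) + 12653) - (19347 + (84 + 3*(-1) + 32*(-11) + (8/7)*(-11)*(-1))) = ((4 + (1/2)*13225) + 12653) - (19347 + (84 - 3 - 352 + 88/7)) = ((4 + 13225/2) + 12653) - (19347 - 1809/7) = (13233/2 + 12653) - 1*133620/7 = 38539/2 - 133620/7 = 2533/14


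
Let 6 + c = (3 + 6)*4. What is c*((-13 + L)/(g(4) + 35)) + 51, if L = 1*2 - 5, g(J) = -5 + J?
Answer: 627/17 ≈ 36.882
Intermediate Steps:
L = -3 (L = 2 - 5 = -3)
c = 30 (c = -6 + (3 + 6)*4 = -6 + 9*4 = -6 + 36 = 30)
c*((-13 + L)/(g(4) + 35)) + 51 = 30*((-13 - 3)/((-5 + 4) + 35)) + 51 = 30*(-16/(-1 + 35)) + 51 = 30*(-16/34) + 51 = 30*(-16*1/34) + 51 = 30*(-8/17) + 51 = -240/17 + 51 = 627/17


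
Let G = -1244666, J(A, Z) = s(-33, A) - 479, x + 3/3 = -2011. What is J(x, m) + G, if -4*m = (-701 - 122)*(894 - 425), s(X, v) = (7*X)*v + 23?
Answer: -780350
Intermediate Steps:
s(X, v) = 23 + 7*X*v (s(X, v) = 7*X*v + 23 = 23 + 7*X*v)
x = -2012 (x = -1 - 2011 = -2012)
m = 385987/4 (m = -(-701 - 122)*(894 - 425)/4 = -(-823)*469/4 = -1/4*(-385987) = 385987/4 ≈ 96497.)
J(A, Z) = -456 - 231*A (J(A, Z) = (23 + 7*(-33)*A) - 479 = (23 - 231*A) - 479 = -456 - 231*A)
J(x, m) + G = (-456 - 231*(-2012)) - 1244666 = (-456 + 464772) - 1244666 = 464316 - 1244666 = -780350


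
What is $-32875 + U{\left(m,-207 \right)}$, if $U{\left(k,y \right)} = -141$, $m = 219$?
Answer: $-33016$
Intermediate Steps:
$-32875 + U{\left(m,-207 \right)} = -32875 - 141 = -33016$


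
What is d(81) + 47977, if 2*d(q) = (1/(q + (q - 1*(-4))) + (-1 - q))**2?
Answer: 2829367745/55112 ≈ 51339.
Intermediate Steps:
d(q) = (-1 + 1/(4 + 2*q) - q)**2/2 (d(q) = (1/(q + (q - 1*(-4))) + (-1 - q))**2/2 = (1/(q + (q + 4)) + (-1 - q))**2/2 = (1/(q + (4 + q)) + (-1 - q))**2/2 = (1/(4 + 2*q) + (-1 - q))**2/2 = (-1 + 1/(4 + 2*q) - q)**2/2)
d(81) + 47977 = (3 + 2*81**2 + 6*81)**2/(8*(2 + 81)**2) + 47977 = (1/8)*(3 + 2*6561 + 486)**2/83**2 + 47977 = (1/8)*(1/6889)*(3 + 13122 + 486)**2 + 47977 = (1/8)*(1/6889)*13611**2 + 47977 = (1/8)*(1/6889)*185259321 + 47977 = 185259321/55112 + 47977 = 2829367745/55112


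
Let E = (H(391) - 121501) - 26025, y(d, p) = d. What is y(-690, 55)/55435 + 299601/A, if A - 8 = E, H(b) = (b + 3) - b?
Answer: -3342033357/1635498805 ≈ -2.0434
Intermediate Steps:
H(b) = 3 (H(b) = (3 + b) - b = 3)
E = -147523 (E = (3 - 121501) - 26025 = -121498 - 26025 = -147523)
A = -147515 (A = 8 - 147523 = -147515)
y(-690, 55)/55435 + 299601/A = -690/55435 + 299601/(-147515) = -690*1/55435 + 299601*(-1/147515) = -138/11087 - 299601/147515 = -3342033357/1635498805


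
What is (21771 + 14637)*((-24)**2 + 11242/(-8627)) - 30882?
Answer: 180241168266/8627 ≈ 2.0893e+7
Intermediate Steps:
(21771 + 14637)*((-24)**2 + 11242/(-8627)) - 30882 = 36408*(576 + 11242*(-1/8627)) - 30882 = 36408*(576 - 11242/8627) - 30882 = 36408*(4957910/8627) - 30882 = 180507587280/8627 - 30882 = 180241168266/8627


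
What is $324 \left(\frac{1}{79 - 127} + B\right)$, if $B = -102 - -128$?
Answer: $\frac{33669}{4} \approx 8417.3$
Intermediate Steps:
$B = 26$ ($B = -102 + 128 = 26$)
$324 \left(\frac{1}{79 - 127} + B\right) = 324 \left(\frac{1}{79 - 127} + 26\right) = 324 \left(\frac{1}{-48} + 26\right) = 324 \left(- \frac{1}{48} + 26\right) = 324 \cdot \frac{1247}{48} = \frac{33669}{4}$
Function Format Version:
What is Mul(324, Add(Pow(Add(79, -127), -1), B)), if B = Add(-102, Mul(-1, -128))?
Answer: Rational(33669, 4) ≈ 8417.3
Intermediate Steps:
B = 26 (B = Add(-102, 128) = 26)
Mul(324, Add(Pow(Add(79, -127), -1), B)) = Mul(324, Add(Pow(Add(79, -127), -1), 26)) = Mul(324, Add(Pow(-48, -1), 26)) = Mul(324, Add(Rational(-1, 48), 26)) = Mul(324, Rational(1247, 48)) = Rational(33669, 4)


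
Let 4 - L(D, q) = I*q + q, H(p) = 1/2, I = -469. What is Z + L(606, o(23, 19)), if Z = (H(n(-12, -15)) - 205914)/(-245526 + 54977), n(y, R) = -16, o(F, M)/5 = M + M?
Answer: 33889170379/381098 ≈ 88925.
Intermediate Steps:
o(F, M) = 10*M (o(F, M) = 5*(M + M) = 5*(2*M) = 10*M)
H(p) = 1/2
L(D, q) = 4 + 468*q (L(D, q) = 4 - (-469*q + q) = 4 - (-468)*q = 4 + 468*q)
Z = 411827/381098 (Z = (1/2 - 205914)/(-245526 + 54977) = -411827/2/(-190549) = -411827/2*(-1/190549) = 411827/381098 ≈ 1.0806)
Z + L(606, o(23, 19)) = 411827/381098 + (4 + 468*(10*19)) = 411827/381098 + (4 + 468*190) = 411827/381098 + (4 + 88920) = 411827/381098 + 88924 = 33889170379/381098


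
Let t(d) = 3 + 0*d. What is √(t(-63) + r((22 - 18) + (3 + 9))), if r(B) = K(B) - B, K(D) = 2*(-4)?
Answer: I*√21 ≈ 4.5826*I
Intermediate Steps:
K(D) = -8
r(B) = -8 - B
t(d) = 3 (t(d) = 3 + 0 = 3)
√(t(-63) + r((22 - 18) + (3 + 9))) = √(3 + (-8 - ((22 - 18) + (3 + 9)))) = √(3 + (-8 - (4 + 12))) = √(3 + (-8 - 1*16)) = √(3 + (-8 - 16)) = √(3 - 24) = √(-21) = I*√21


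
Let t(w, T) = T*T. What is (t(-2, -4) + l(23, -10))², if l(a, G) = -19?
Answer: 9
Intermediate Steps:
t(w, T) = T²
(t(-2, -4) + l(23, -10))² = ((-4)² - 19)² = (16 - 19)² = (-3)² = 9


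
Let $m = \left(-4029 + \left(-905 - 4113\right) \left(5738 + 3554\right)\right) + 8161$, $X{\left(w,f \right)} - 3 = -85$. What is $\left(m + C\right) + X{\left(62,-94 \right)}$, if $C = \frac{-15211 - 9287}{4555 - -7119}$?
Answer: $- \frac{272139665671}{5837} \approx -4.6623 \cdot 10^{7}$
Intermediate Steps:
$X{\left(w,f \right)} = -82$ ($X{\left(w,f \right)} = 3 - 85 = -82$)
$C = - \frac{12249}{5837}$ ($C = - \frac{24498}{4555 + 7119} = - \frac{24498}{11674} = \left(-24498\right) \frac{1}{11674} = - \frac{12249}{5837} \approx -2.0985$)
$m = -46623124$ ($m = \left(-4029 - 46627256\right) + 8161 = -46631285 + 8161 = -46623124$)
$\left(m + C\right) + X{\left(62,-94 \right)} = \left(-46623124 - \frac{12249}{5837}\right) - 82 = - \frac{272139187037}{5837} - 82 = - \frac{272139665671}{5837}$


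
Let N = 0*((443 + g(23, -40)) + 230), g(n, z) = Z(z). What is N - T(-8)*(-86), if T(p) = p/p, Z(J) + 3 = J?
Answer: 86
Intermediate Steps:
Z(J) = -3 + J
g(n, z) = -3 + z
T(p) = 1
N = 0 (N = 0*((443 + (-3 - 40)) + 230) = 0*((443 - 43) + 230) = 0*(400 + 230) = 0*630 = 0)
N - T(-8)*(-86) = 0 - (-86) = 0 - 1*(-86) = 0 + 86 = 86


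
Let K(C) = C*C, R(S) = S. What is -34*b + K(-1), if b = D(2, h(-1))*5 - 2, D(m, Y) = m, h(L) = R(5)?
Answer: -271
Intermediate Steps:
K(C) = C²
h(L) = 5
b = 8 (b = 2*5 - 2 = 10 - 2 = 8)
-34*b + K(-1) = -34*8 + (-1)² = -272 + 1 = -271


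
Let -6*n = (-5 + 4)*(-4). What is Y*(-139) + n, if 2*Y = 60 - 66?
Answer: 1249/3 ≈ 416.33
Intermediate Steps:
n = -⅔ (n = -(-5 + 4)*(-4)/6 = -(-1)*(-4)/6 = -⅙*4 = -⅔ ≈ -0.66667)
Y = -3 (Y = (60 - 66)/2 = (½)*(-6) = -3)
Y*(-139) + n = -3*(-139) - ⅔ = 417 - ⅔ = 1249/3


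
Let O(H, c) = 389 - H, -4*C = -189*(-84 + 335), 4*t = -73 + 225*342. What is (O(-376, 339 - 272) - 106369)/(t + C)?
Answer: -105604/31079 ≈ -3.3979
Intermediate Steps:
t = 76877/4 (t = (-73 + 225*342)/4 = (-73 + 76950)/4 = (¼)*76877 = 76877/4 ≈ 19219.)
C = 47439/4 (C = -(-189)*(-84 + 335)/4 = -(-189)*251/4 = -¼*(-47439) = 47439/4 ≈ 11860.)
(O(-376, 339 - 272) - 106369)/(t + C) = ((389 - 1*(-376)) - 106369)/(76877/4 + 47439/4) = ((389 + 376) - 106369)/31079 = (765 - 106369)*(1/31079) = -105604*1/31079 = -105604/31079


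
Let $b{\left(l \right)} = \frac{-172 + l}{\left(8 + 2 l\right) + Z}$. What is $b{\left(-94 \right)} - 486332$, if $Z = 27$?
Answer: $- \frac{74408530}{153} \approx -4.8633 \cdot 10^{5}$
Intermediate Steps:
$b{\left(l \right)} = \frac{-172 + l}{35 + 2 l}$ ($b{\left(l \right)} = \frac{-172 + l}{\left(8 + 2 l\right) + 27} = \frac{-172 + l}{35 + 2 l}$)
$b{\left(-94 \right)} - 486332 = \frac{-172 - 94}{35 + 2 \left(-94\right)} - 486332 = \frac{1}{35 - 188} \left(-266\right) - 486332 = \frac{1}{-153} \left(-266\right) - 486332 = \left(- \frac{1}{153}\right) \left(-266\right) - 486332 = \frac{266}{153} - 486332 = - \frac{74408530}{153}$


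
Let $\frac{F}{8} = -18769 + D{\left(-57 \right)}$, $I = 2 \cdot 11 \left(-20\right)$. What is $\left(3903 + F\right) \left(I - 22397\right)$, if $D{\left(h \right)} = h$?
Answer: $3350302085$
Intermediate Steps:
$I = -440$ ($I = 2 \left(-220\right) = -440$)
$F = -150608$ ($F = 8 \left(-18769 - 57\right) = 8 \left(-18826\right) = -150608$)
$\left(3903 + F\right) \left(I - 22397\right) = \left(3903 - 150608\right) \left(-440 - 22397\right) = \left(-146705\right) \left(-22837\right) = 3350302085$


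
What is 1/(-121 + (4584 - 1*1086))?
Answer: 1/3377 ≈ 0.00029612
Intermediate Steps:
1/(-121 + (4584 - 1*1086)) = 1/(-121 + (4584 - 1086)) = 1/(-121 + 3498) = 1/3377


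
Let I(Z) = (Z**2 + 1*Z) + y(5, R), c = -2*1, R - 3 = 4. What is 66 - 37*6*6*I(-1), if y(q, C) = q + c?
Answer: -3930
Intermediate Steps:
R = 7 (R = 3 + 4 = 7)
c = -2
y(q, C) = -2 + q (y(q, C) = q - 2 = -2 + q)
I(Z) = 3 + Z + Z**2 (I(Z) = (Z**2 + 1*Z) + (-2 + 5) = (Z**2 + Z) + 3 = (Z + Z**2) + 3 = 3 + Z + Z**2)
66 - 37*6*6*I(-1) = 66 - 37*6*6*(3 - 1 + (-1)**2) = 66 - 1332*(3 - 1 + 1) = 66 - 1332*3 = 66 - 37*108 = 66 - 3996 = -3930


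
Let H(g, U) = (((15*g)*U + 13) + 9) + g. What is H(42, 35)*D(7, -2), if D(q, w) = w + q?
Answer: 110570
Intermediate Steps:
D(q, w) = q + w
H(g, U) = 22 + g + 15*U*g (H(g, U) = ((15*U*g + 13) + 9) + g = ((13 + 15*U*g) + 9) + g = (22 + 15*U*g) + g = 22 + g + 15*U*g)
H(42, 35)*D(7, -2) = (22 + 42 + 15*35*42)*(7 - 2) = (22 + 42 + 22050)*5 = 22114*5 = 110570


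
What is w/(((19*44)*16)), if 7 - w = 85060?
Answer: -85053/13376 ≈ -6.3586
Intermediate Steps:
w = -85053 (w = 7 - 1*85060 = 7 - 85060 = -85053)
w/(((19*44)*16)) = -85053/((19*44)*16) = -85053/(836*16) = -85053/13376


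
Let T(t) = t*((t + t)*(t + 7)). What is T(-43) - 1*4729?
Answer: -137857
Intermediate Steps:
T(t) = 2*t²*(7 + t) (T(t) = t*((2*t)*(7 + t)) = t*(2*t*(7 + t)) = 2*t²*(7 + t))
T(-43) - 1*4729 = 2*(-43)²*(7 - 43) - 1*4729 = 2*1849*(-36) - 4729 = -133128 - 4729 = -137857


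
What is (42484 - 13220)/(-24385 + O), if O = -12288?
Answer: -944/1183 ≈ -0.79797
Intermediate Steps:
(42484 - 13220)/(-24385 + O) = (42484 - 13220)/(-24385 - 12288) = 29264/(-36673) = 29264*(-1/36673) = -944/1183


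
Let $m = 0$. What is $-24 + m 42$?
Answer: $-24$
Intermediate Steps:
$-24 + m 42 = -24 + 0 \cdot 42 = -24 + 0 = -24$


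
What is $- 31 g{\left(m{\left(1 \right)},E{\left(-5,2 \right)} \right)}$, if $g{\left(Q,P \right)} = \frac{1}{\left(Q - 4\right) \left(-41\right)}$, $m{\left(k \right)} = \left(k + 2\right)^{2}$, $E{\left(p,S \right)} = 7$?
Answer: $\frac{31}{205} \approx 0.15122$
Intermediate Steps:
$m{\left(k \right)} = \left(2 + k\right)^{2}$
$g{\left(Q,P \right)} = - \frac{1}{41 \left(-4 + Q\right)}$ ($g{\left(Q,P \right)} = \frac{1}{-4 + Q} \left(- \frac{1}{41}\right) = - \frac{1}{41 \left(-4 + Q\right)}$)
$- 31 g{\left(m{\left(1 \right)},E{\left(-5,2 \right)} \right)} = - 31 \left(- \frac{1}{-164 + 41 \left(2 + 1\right)^{2}}\right) = - 31 \left(- \frac{1}{-164 + 41 \cdot 3^{2}}\right) = - 31 \left(- \frac{1}{-164 + 41 \cdot 9}\right) = - 31 \left(- \frac{1}{-164 + 369}\right) = - 31 \left(- \frac{1}{205}\right) = - 31 \left(\left(-1\right) \frac{1}{205}\right) = \left(-31\right) \left(- \frac{1}{205}\right) = \frac{31}{205}$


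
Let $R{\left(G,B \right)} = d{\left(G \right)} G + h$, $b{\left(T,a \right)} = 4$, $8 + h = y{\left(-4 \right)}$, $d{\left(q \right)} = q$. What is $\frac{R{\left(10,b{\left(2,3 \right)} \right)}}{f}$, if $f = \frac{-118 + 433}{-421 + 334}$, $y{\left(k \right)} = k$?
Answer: $- \frac{2552}{105} \approx -24.305$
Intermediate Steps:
$h = -12$ ($h = -8 - 4 = -12$)
$f = - \frac{105}{29}$ ($f = \frac{315}{-87} = 315 \left(- \frac{1}{87}\right) = - \frac{105}{29} \approx -3.6207$)
$R{\left(G,B \right)} = -12 + G^{2}$ ($R{\left(G,B \right)} = G G - 12 = G^{2} - 12 = -12 + G^{2}$)
$\frac{R{\left(10,b{\left(2,3 \right)} \right)}}{f} = \frac{-12 + 10^{2}}{- \frac{105}{29}} = \left(-12 + 100\right) \left(- \frac{29}{105}\right) = 88 \left(- \frac{29}{105}\right) = - \frac{2552}{105}$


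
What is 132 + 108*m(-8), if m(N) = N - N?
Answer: 132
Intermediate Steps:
m(N) = 0
132 + 108*m(-8) = 132 + 108*0 = 132 + 0 = 132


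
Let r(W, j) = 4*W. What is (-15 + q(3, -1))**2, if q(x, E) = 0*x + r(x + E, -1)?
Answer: 49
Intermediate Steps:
q(x, E) = 4*E + 4*x (q(x, E) = 0*x + 4*(x + E) = 0 + 4*(E + x) = 0 + (4*E + 4*x) = 4*E + 4*x)
(-15 + q(3, -1))**2 = (-15 + (4*(-1) + 4*3))**2 = (-15 + (-4 + 12))**2 = (-15 + 8)**2 = (-7)**2 = 49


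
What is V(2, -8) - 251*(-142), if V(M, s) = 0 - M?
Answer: 35640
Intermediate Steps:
V(M, s) = -M
V(2, -8) - 251*(-142) = -1*2 - 251*(-142) = -2 + 35642 = 35640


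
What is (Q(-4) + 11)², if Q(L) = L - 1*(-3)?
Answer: 100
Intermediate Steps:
Q(L) = 3 + L (Q(L) = L + 3 = 3 + L)
(Q(-4) + 11)² = ((3 - 4) + 11)² = (-1 + 11)² = 10² = 100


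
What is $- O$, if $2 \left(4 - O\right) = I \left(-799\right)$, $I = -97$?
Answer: $\frac{77495}{2} \approx 38748.0$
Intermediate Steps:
$O = - \frac{77495}{2}$ ($O = 4 - \frac{\left(-97\right) \left(-799\right)}{2} = 4 - \frac{77503}{2} = - \frac{77495}{2} \approx -38748.0$)
$- O = \left(-1\right) \left(- \frac{77495}{2}\right) = \frac{77495}{2}$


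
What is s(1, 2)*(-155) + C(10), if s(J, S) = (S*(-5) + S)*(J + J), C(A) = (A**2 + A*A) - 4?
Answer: 2676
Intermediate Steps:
C(A) = -4 + 2*A**2 (C(A) = (A**2 + A**2) - 4 = 2*A**2 - 4 = -4 + 2*A**2)
s(J, S) = -8*J*S (s(J, S) = (-5*S + S)*(2*J) = (-4*S)*(2*J) = -8*J*S)
s(1, 2)*(-155) + C(10) = -8*1*2*(-155) + (-4 + 2*10**2) = -16*(-155) + (-4 + 2*100) = 2480 + (-4 + 200) = 2480 + 196 = 2676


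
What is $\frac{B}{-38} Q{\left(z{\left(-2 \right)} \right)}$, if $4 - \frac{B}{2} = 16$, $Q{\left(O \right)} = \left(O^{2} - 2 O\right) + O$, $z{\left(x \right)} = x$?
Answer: $\frac{72}{19} \approx 3.7895$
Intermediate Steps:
$Q{\left(O \right)} = O^{2} - O$
$B = -24$ ($B = 8 - 32 = -24$)
$\frac{B}{-38} Q{\left(z{\left(-2 \right)} \right)} = - \frac{24}{-38} \left(- 2 \left(-1 - 2\right)\right) = \left(-24\right) \left(- \frac{1}{38}\right) \left(\left(-2\right) \left(-3\right)\right) = \frac{12}{19} \cdot 6 = \frac{72}{19}$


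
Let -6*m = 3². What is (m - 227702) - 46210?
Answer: -547827/2 ≈ -2.7391e+5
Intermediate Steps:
m = -3/2 (m = -⅙*3² = -⅙*9 = -3/2 ≈ -1.5000)
(m - 227702) - 46210 = (-3/2 - 227702) - 46210 = -455407/2 - 46210 = -547827/2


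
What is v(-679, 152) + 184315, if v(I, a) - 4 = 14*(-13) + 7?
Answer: 184144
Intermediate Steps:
v(I, a) = -171 (v(I, a) = 4 + (14*(-13) + 7) = 4 + (-182 + 7) = 4 - 175 = -171)
v(-679, 152) + 184315 = -171 + 184315 = 184144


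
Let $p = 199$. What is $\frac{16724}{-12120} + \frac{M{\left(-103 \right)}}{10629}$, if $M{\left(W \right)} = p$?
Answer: $- \frac{14612293}{10735290} \approx -1.3611$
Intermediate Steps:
$M{\left(W \right)} = 199$
$\frac{16724}{-12120} + \frac{M{\left(-103 \right)}}{10629} = \frac{16724}{-12120} + \frac{199}{10629} = 16724 \left(- \frac{1}{12120}\right) + 199 \cdot \frac{1}{10629} = - \frac{4181}{3030} + \frac{199}{10629} = - \frac{14612293}{10735290}$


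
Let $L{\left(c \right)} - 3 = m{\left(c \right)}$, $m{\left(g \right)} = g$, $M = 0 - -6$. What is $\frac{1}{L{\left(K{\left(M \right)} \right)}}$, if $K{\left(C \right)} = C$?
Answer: $\frac{1}{9} \approx 0.11111$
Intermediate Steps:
$M = 6$ ($M = 0 + 6 = 6$)
$L{\left(c \right)} = 3 + c$
$\frac{1}{L{\left(K{\left(M \right)} \right)}} = \frac{1}{3 + 6} = \frac{1}{9}$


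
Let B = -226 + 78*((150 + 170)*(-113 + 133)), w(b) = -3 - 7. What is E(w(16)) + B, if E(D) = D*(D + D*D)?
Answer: 498074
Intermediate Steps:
w(b) = -10
E(D) = D*(D + D**2)
B = 498974 (B = -226 + 78*(320*20) = -226 + 78*6400 = -226 + 499200 = 498974)
E(w(16)) + B = (-10)**2*(1 - 10) + 498974 = 100*(-9) + 498974 = -900 + 498974 = 498074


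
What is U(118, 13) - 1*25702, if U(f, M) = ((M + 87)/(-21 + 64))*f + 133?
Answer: -1087667/43 ≈ -25295.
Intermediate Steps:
U(f, M) = 133 + f*(87/43 + M/43) (U(f, M) = ((87 + M)/43)*f + 133 = ((87 + M)*(1/43))*f + 133 = (87/43 + M/43)*f + 133 = f*(87/43 + M/43) + 133 = 133 + f*(87/43 + M/43))
U(118, 13) - 1*25702 = (133 + (87/43)*118 + (1/43)*13*118) - 1*25702 = (133 + 10266/43 + 1534/43) - 25702 = 17519/43 - 25702 = -1087667/43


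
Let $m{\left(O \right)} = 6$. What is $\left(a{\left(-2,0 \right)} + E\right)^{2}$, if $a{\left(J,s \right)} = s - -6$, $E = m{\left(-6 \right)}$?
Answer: $144$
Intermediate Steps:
$E = 6$
$a{\left(J,s \right)} = 6 + s$ ($a{\left(J,s \right)} = s + 6 = 6 + s$)
$\left(a{\left(-2,0 \right)} + E\right)^{2} = \left(\left(6 + 0\right) + 6\right)^{2} = \left(6 + 6\right)^{2} = 12^{2} = 144$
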